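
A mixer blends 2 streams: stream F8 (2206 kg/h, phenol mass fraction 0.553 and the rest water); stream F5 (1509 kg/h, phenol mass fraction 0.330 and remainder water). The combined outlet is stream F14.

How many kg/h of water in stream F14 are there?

1997 kg/h

water out = water in = 2206×0.447 + 1509×0.670 = 1997.1 kg/h.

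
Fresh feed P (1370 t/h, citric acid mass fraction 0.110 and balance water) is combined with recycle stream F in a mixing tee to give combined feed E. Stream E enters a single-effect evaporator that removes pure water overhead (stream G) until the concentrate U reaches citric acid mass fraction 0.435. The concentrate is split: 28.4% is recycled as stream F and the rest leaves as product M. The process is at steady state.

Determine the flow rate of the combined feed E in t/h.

Overall citric acid balance (none leaves overhead): citric acid in fresh feed = citric acid in product, i.e. 1370×0.110 = (1−0.284)·U·0.435.
U = 150.7/(0.435×0.716) = 483.85 t/h.
Recycle F = 0.284×483.85 = 137.41 t/h.
Combined feed E = 1370 + 137.41 = 1507.4 t/h.

1507 t/h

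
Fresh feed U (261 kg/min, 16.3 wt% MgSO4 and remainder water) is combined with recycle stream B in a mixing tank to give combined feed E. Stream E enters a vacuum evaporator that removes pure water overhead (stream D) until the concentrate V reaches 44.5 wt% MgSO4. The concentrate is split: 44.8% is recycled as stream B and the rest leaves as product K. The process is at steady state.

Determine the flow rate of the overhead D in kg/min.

165.4 kg/min

Overall MgSO4 balance (none leaves overhead): MgSO4 in fresh feed = MgSO4 in product, i.e. 261×0.163 = (1−0.448)·V·0.445.
V = 42.543/(0.445×0.552) = 173.19 kg/min.
Recycle B = 0.448×173.19 = 77.59 kg/min.
Combined feed E = 261 + 77.59 = 338.59 kg/min.
Overhead D = E − V = 338.59 − 173.19 = 165.4 kg/min.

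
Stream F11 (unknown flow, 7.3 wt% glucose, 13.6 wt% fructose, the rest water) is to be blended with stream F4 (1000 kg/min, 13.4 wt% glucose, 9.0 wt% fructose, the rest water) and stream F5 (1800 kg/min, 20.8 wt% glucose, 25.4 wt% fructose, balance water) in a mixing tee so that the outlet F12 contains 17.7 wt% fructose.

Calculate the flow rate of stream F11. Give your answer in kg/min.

Let F11 be the unknown flow. Total out = 2800 + F11.
fructose balance: 547.2 + 0.136·F11 = 0.177·(2800 + F11)
(0.136 − 0.177)·F11 = 0.177×2800 − 547.2 = -51.6
F11 = -51.6 / -0.041 = 1258.5 kg/min

1259 kg/min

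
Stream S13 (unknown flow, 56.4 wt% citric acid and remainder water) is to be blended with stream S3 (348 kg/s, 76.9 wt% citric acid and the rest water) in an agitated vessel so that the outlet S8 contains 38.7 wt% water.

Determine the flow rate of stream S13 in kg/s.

1108 kg/s

Let S13 be the unknown flow. Total out = 348 + S13.
water balance: 80.388 + 0.436·S13 = 0.387·(348 + S13)
(0.436 − 0.387)·S13 = 0.387×348 − 80.388 = 54.288
S13 = 54.288 / 0.049 = 1107.9 kg/s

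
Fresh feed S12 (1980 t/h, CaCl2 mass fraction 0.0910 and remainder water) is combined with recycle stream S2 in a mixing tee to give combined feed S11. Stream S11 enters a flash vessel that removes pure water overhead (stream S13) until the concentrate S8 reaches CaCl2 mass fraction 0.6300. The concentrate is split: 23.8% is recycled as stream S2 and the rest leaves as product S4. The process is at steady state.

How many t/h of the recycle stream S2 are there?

Overall CaCl2 balance (none leaves overhead): CaCl2 in fresh feed = CaCl2 in product, i.e. 1980×0.091 = (1−0.238)·S8·0.630.
S8 = 180.18/(0.630×0.762) = 375.33 t/h.
Recycle S2 = 0.238×375.33 = 89.328 t/h.

89.33 t/h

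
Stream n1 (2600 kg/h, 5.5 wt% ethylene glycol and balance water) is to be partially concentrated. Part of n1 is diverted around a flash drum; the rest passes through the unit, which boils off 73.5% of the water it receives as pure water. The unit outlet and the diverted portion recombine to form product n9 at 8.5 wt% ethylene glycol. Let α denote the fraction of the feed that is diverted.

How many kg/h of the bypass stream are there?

All 2600×0.055 = 143 kg/h of ethylene glycol reaches n9, so n9 = 143/0.085 = 1682.4 kg/h and vapour = 917.65 kg/h.
The evaporator receives (1−α)·2600 of feed at 0.945 water and removes 0.735 of that water:
0.735×0.945×(1−α)×2600 = 917.65
(1−α) = 917.65/1805.9 = 0.5081;  α = 0.4919.
Bypass flow = 0.4919×2600 = 1278.8 kg/h.

1279 kg/h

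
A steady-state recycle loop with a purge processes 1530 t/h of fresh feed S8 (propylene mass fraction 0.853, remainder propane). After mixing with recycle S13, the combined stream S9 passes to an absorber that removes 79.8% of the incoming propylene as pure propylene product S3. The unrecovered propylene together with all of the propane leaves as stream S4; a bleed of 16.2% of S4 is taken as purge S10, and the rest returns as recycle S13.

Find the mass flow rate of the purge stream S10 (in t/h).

propane enters only via S8 and leaves only via the purge: 1530×0.147 = 0.162×(propane in S4), and the absorber passes all propane, so propane in S9 = propane in S4 = 1388.3 t/h.
propylene in S9: m_A = 1530×0.853 + (1−0.162)·(1−0.798)·m_A, so m_A = 1305.1/0.8307 = 1571 t/h.
S4 = (1−0.798)×1571 + 1388.3 = 1705.7 t/h.
Purge S10 = 0.162×1705.7 = 276.32 t/h.

276.3 t/h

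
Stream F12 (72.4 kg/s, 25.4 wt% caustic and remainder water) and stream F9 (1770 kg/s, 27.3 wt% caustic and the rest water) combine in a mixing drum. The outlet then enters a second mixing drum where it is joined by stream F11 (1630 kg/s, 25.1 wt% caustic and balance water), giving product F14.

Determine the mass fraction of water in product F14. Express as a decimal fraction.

0.738

Overall, product flow = 3472.4 kg/s.
water in = 72.4×0.746 + 1770×0.727 + 1630×0.749 = 2561.7 kg/s.
water fraction in F14 = 0.738.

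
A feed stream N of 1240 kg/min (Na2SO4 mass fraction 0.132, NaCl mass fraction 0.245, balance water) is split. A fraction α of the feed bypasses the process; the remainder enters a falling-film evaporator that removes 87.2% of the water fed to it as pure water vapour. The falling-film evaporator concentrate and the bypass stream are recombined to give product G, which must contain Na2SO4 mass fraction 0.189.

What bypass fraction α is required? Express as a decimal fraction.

All 1240×0.132 = 163.68 kg/min of Na2SO4 reaches G, so G = 163.68/0.189 = 866.03 kg/min and vapour = 373.97 kg/min.
The evaporator receives (1−α)·1240 of feed at 0.623 water and removes 0.872 of that water:
0.872×0.623×(1−α)×1240 = 373.97
(1−α) = 373.97/673.64 = 0.5551;  α = 0.4449.

0.445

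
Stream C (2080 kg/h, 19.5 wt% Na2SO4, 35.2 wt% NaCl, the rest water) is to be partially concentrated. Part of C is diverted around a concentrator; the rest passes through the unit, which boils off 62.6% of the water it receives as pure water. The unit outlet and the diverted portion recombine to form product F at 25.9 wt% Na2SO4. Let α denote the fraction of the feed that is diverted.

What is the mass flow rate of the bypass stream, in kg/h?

All 2080×0.195 = 405.6 kg/h of Na2SO4 reaches F, so F = 405.6/0.259 = 1566 kg/h and vapour = 513.98 kg/h.
The evaporator receives (1−α)·2080 of feed at 0.453 water and removes 0.626 of that water:
0.626×0.453×(1−α)×2080 = 513.98
(1−α) = 513.98/589.84 = 0.8714;  α = 0.1286.
Bypass flow = 0.1286×2080 = 267.53 kg/h.

267.5 kg/h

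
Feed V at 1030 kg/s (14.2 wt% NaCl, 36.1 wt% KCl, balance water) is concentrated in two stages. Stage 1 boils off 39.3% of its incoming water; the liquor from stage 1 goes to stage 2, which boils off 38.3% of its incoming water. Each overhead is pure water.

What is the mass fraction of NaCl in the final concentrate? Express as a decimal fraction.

water in feed = 1030×0.497 = 511.91 kg/s.
After stage 1: water left = (1−0.393)×511.91 = 310.73; stream total = 828.82 kg/s.
After stage 2: water left = (1−0.383)×310.73 = 191.72; final concentrate = 709.81 kg/s.
NaCl fraction = 146.26/709.81 = 0.2061.

0.2061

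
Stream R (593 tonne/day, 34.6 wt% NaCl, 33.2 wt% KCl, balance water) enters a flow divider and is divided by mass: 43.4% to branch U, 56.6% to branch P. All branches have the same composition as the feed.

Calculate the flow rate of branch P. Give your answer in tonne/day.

Branch P flow = 0.566×593 = 335.64 tonne/day.

335.6 tonne/day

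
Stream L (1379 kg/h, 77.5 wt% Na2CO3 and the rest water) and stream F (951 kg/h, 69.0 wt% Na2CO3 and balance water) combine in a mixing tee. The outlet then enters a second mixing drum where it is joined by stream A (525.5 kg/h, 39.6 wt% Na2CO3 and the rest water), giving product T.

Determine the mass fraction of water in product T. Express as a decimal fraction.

Overall, product flow = 2855.5 kg/h.
water in = 1379×0.225 + 951×0.310 + 525.5×0.604 = 922.49 kg/h.
water fraction in T = 0.323.

0.323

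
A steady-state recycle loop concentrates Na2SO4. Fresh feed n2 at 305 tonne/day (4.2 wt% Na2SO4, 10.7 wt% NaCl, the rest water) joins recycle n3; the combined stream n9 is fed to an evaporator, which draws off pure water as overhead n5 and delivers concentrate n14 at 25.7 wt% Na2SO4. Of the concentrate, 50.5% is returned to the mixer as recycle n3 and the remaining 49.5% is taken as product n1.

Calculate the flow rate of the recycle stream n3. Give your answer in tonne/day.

50.85 tonne/day

Overall Na2SO4 balance (none leaves overhead): Na2SO4 in fresh feed = Na2SO4 in product, i.e. 305×0.042 = (1−0.505)·n14·0.257.
n14 = 12.81/(0.257×0.495) = 100.7 tonne/day.
Recycle n3 = 0.505×100.7 = 50.851 tonne/day.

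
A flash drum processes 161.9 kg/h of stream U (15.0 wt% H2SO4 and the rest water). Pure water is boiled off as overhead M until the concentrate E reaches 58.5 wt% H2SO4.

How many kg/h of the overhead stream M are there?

120.4 kg/h

H2SO4 is conserved: 161.9×0.150 = 24.285 kg/h all reports to the concentrate.
Concentrate = 24.285/(target fraction) = 41.513 kg/h.
Overhead = 161.9 − 41.513 = 120.39 kg/h.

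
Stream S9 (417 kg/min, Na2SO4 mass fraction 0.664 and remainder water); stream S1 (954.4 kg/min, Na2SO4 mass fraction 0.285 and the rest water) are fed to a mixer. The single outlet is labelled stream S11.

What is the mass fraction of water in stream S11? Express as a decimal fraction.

Total flow out = 417 + 954.4 = 1371.4 kg/min.
water in = 417×0.336 + 954.4×0.715 = 822.51 kg/min.
water mass fraction in S11 = 822.51/1371.4 = 0.600.

0.600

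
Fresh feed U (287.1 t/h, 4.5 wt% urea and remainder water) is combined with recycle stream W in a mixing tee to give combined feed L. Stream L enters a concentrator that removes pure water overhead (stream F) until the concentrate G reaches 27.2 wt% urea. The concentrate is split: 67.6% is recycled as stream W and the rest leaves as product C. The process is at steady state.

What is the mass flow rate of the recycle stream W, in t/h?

Overall urea balance (none leaves overhead): urea in fresh feed = urea in product, i.e. 287.1×0.045 = (1−0.676)·G·0.272.
G = 12.92/(0.272×0.324) = 146.6 t/h.
Recycle W = 0.676×146.6 = 99.101 t/h.

99.1 t/h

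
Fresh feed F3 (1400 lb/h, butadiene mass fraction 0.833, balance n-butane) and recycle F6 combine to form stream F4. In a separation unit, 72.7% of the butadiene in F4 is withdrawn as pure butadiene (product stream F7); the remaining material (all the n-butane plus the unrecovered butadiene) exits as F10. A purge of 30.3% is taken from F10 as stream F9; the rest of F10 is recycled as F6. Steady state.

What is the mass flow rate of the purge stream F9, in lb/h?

n-butane enters only via F3 and leaves only via the purge: 1400×0.167 = 0.303×(n-butane in F10), and the separation unit passes all n-butane, so n-butane in F4 = n-butane in F10 = 771.62 lb/h.
butadiene in F4: m_A = 1400×0.833 + (1−0.303)·(1−0.727)·m_A, so m_A = 1166.2/0.8097 = 1440.3 lb/h.
F10 = (1−0.727)×1440.3 + 771.62 = 1164.8 lb/h.
Purge F9 = 0.303×1164.8 = 352.94 lb/h.

352.9 lb/h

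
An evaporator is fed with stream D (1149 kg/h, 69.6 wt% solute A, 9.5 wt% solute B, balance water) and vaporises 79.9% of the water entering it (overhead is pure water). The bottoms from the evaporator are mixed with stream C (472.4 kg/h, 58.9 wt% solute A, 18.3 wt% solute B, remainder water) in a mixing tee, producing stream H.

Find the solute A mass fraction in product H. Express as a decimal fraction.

Vapour removed = 0.799×0.209×1149 = 191.87 kg/h; concentrate = 957.13 kg/h.
solute A reaching the mixer = 799.7 (from concentrate) + 472.4×0.589 = 1077.9 kg/h.
Product flow = 957.13 + 472.4 = 1429.5 kg/h; solute A fraction = 0.754.

0.754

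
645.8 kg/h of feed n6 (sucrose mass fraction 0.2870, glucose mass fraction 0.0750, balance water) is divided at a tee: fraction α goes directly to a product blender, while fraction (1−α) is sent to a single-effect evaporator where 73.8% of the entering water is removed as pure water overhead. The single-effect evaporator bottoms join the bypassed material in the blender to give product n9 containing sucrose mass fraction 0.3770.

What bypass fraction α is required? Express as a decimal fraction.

All 645.8×0.287 = 185.34 kg/h of sucrose reaches n9, so n9 = 185.34/0.377 = 491.63 kg/h and vapour = 154.17 kg/h.
The evaporator receives (1−α)·645.8 of feed at 0.638 water and removes 0.738 of that water:
0.738×0.638×(1−α)×645.8 = 154.17
(1−α) = 154.17/304.07 = 0.5070;  α = 0.4930.

0.493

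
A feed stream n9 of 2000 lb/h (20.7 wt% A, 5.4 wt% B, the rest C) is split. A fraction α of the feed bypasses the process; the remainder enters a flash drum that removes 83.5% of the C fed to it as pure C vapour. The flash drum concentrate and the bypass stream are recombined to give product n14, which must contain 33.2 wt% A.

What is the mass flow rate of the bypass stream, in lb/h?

779.7 lb/h

All 2000×0.207 = 414 lb/h of A reaches n14, so n14 = 414/0.332 = 1247 lb/h and vapour = 753.01 lb/h.
The evaporator receives (1−α)·2000 of feed at 0.739 C and removes 0.835 of that C:
0.835×0.739×(1−α)×2000 = 753.01
(1−α) = 753.01/1234.1 = 0.6102;  α = 0.3898.
Bypass flow = 0.3898×2000 = 779.69 lb/h.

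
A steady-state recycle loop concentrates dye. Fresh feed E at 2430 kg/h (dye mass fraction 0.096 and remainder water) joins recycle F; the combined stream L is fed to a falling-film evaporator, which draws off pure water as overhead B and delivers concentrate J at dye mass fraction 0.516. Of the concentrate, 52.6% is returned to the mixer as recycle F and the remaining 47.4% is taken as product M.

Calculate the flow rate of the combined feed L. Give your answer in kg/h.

2932 kg/h

Overall dye balance (none leaves overhead): dye in fresh feed = dye in product, i.e. 2430×0.096 = (1−0.526)·J·0.516.
J = 233.28/(0.516×0.474) = 953.78 kg/h.
Recycle F = 0.526×953.78 = 501.69 kg/h.
Combined feed L = 2430 + 501.69 = 2931.7 kg/h.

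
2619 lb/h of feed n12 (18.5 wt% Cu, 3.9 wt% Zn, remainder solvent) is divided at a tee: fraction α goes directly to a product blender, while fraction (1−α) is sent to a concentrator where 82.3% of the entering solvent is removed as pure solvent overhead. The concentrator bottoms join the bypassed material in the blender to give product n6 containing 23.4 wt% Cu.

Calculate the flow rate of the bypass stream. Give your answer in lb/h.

All 2619×0.185 = 484.51 lb/h of Cu reaches n6, so n6 = 484.51/0.234 = 2070.6 lb/h and vapour = 548.42 lb/h.
The evaporator receives (1−α)·2619 of feed at 0.776 solvent and removes 0.823 of that solvent:
0.823×0.776×(1−α)×2619 = 548.42
(1−α) = 548.42/1672.6 = 0.3279;  α = 0.6721.
Bypass flow = 0.6721×2619 = 1760.3 lb/h.

1760 lb/h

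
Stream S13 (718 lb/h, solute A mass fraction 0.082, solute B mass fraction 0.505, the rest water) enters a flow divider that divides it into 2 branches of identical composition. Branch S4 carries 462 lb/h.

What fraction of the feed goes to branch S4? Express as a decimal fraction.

Fraction to S4 = 462/718 = 0.6435.

0.643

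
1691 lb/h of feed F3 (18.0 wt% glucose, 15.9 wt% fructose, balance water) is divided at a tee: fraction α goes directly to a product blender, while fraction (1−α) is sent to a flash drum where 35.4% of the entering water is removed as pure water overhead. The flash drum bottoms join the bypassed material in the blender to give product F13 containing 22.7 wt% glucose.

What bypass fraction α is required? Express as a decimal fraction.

0.115

All 1691×0.180 = 304.38 lb/h of glucose reaches F13, so F13 = 304.38/0.227 = 1340.9 lb/h and vapour = 350.12 lb/h.
The evaporator receives (1−α)·1691 of feed at 0.661 water and removes 0.354 of that water:
0.354×0.661×(1−α)×1691 = 350.12
(1−α) = 350.12/395.68 = 0.8848;  α = 0.1152.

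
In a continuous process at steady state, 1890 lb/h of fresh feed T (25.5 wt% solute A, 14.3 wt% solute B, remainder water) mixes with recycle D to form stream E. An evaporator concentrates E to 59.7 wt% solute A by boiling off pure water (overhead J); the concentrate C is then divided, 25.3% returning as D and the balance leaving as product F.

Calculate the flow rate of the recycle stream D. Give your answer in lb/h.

Overall solute A balance (none leaves overhead): solute A in fresh feed = solute A in product, i.e. 1890×0.255 = (1−0.253)·C·0.597.
C = 481.95/(0.597×0.747) = 1080.7 lb/h.
Recycle D = 0.253×1080.7 = 273.42 lb/h.

273.4 lb/h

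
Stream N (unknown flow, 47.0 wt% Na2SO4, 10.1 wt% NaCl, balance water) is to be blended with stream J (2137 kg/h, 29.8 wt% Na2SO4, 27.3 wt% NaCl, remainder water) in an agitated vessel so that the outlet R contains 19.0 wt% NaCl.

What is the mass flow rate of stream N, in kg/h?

Let N be the unknown flow. Total out = 2137 + N.
NaCl balance: 583.4 + 0.101·N = 0.190·(2137 + N)
(0.101 − 0.190)·N = 0.190×2137 − 583.4 = -177.37
N = -177.37 / -0.089 = 1992.9 kg/h

1993 kg/h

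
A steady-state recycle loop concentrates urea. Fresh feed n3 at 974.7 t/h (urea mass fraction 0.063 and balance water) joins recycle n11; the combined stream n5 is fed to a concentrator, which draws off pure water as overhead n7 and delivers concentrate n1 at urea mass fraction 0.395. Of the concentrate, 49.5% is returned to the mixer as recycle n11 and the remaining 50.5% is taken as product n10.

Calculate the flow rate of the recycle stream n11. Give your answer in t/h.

Overall urea balance (none leaves overhead): urea in fresh feed = urea in product, i.e. 974.7×0.063 = (1−0.495)·n1·0.395.
n1 = 61.406/(0.395×0.505) = 307.84 t/h.
Recycle n11 = 0.495×307.84 = 152.38 t/h.

152.4 t/h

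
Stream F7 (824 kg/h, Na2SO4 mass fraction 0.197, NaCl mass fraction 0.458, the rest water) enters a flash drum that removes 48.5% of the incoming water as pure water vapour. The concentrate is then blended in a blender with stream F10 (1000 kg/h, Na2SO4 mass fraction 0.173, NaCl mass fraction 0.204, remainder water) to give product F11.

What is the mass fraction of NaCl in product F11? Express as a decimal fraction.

0.345

Vapour removed = 0.485×0.345×824 = 137.88 kg/h; concentrate = 686.12 kg/h.
NaCl reaching the mixer = 377.39 (from concentrate) + 1000×0.204 = 581.39 kg/h.
Product flow = 686.12 + 1000 = 1686.1 kg/h; NaCl fraction = 0.345.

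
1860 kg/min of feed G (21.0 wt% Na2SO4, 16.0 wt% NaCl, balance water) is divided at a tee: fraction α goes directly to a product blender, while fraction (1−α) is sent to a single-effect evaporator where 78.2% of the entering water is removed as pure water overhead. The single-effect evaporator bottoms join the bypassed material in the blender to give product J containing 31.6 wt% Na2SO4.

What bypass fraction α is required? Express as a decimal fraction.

All 1860×0.210 = 390.6 kg/min of Na2SO4 reaches J, so J = 390.6/0.316 = 1236.1 kg/min and vapour = 623.92 kg/min.
The evaporator receives (1−α)·1860 of feed at 0.630 water and removes 0.782 of that water:
0.782×0.630×(1−α)×1860 = 623.92
(1−α) = 623.92/916.35 = 0.6809;  α = 0.3191.

0.319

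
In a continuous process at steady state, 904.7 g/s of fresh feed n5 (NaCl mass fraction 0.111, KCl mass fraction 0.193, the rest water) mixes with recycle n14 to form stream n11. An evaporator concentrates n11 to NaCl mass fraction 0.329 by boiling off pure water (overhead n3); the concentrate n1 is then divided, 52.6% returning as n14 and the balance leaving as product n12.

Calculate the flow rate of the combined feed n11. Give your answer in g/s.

1243 g/s

Overall NaCl balance (none leaves overhead): NaCl in fresh feed = NaCl in product, i.e. 904.7×0.111 = (1−0.526)·n1·0.329.
n1 = 100.42/(0.329×0.474) = 643.95 g/s.
Recycle n14 = 0.526×643.95 = 338.72 g/s.
Combined feed n11 = 904.7 + 338.72 = 1243.4 g/s.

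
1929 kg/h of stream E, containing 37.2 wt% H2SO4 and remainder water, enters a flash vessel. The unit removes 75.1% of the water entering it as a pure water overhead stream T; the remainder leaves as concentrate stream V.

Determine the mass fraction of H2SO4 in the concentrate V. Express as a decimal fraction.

0.704

H2SO4 is not removed: 1929×0.372 = 717.59 kg/h of H2SO4 enters V.
water entering = 1929×0.628 = 1211.4 kg/h; overhead removed = 0.751×1211.4 = 909.77 kg/h.
Concentrate = 1929 − 909.77 = 1019.2 kg/h.
Mass fraction = 717.59/1019.2 = 0.704.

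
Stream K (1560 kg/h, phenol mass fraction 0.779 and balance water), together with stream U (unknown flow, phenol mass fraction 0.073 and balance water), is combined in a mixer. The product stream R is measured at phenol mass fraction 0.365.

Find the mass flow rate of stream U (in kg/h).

Let U be the unknown flow. Total out = 1560 + U.
phenol balance: 1215.2 + 0.073·U = 0.365·(1560 + U)
(0.073 − 0.365)·U = 0.365×1560 − 1215.2 = -645.84
U = -645.84 / -0.292 = 2211.8 kg/h

2212 kg/h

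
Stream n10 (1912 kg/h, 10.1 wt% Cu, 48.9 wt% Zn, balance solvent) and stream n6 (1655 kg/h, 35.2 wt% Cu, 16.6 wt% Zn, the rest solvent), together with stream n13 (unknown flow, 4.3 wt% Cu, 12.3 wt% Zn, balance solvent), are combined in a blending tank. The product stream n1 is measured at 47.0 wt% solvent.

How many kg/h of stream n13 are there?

260.6 kg/h

Let n13 be the unknown flow. Total out = 3567 + n13.
solvent balance: 1581.6 + 0.834·n13 = 0.470·(3567 + n13)
(0.834 − 0.470)·n13 = 0.470×3567 − 1581.6 = 94.86
n13 = 94.86 / 0.364 = 260.6 kg/h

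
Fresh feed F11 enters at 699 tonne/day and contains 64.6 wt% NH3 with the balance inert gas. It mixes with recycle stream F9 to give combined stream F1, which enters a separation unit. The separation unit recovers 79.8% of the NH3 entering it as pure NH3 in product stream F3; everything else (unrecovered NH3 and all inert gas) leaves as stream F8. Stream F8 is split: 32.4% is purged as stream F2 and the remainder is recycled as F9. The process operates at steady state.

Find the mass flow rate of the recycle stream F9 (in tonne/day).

inert gas enters only via F11 and leaves only via the purge: 699×0.354 = 0.324×(inert gas in F8), and the separation unit passes all inert gas, so inert gas in F1 = inert gas in F8 = 763.72 tonne/day.
NH3 in F1: m_A = 699×0.646 + (1−0.324)·(1−0.798)·m_A, so m_A = 451.55/0.8634 = 522.97 tonne/day.
F8 = (1−0.798)×522.97 + 763.72 = 869.36 tonne/day.
Recycle F9 = (1−0.324)×869.36 = 587.69 tonne/day.

587.7 tonne/day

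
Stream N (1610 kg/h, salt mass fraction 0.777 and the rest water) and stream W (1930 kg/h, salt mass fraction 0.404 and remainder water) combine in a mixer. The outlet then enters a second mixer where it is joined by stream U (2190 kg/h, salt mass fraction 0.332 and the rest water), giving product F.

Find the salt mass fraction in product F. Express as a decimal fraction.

Overall, product flow = 5730 kg/h.
salt in = 1610×0.777 + 1930×0.404 + 2190×0.332 = 2757.8 kg/h.
salt fraction in F = 0.481.

0.481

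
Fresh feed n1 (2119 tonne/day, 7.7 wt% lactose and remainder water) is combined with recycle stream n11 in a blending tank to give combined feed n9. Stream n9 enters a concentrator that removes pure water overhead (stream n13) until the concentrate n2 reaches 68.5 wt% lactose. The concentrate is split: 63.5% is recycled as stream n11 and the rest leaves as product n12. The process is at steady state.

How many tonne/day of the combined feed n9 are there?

2533 tonne/day

Overall lactose balance (none leaves overhead): lactose in fresh feed = lactose in product, i.e. 2119×0.077 = (1−0.635)·n2·0.685.
n2 = 163.16/(0.685×0.365) = 652.59 tonne/day.
Recycle n11 = 0.635×652.59 = 414.39 tonne/day.
Combined feed n9 = 2119 + 414.39 = 2533.4 tonne/day.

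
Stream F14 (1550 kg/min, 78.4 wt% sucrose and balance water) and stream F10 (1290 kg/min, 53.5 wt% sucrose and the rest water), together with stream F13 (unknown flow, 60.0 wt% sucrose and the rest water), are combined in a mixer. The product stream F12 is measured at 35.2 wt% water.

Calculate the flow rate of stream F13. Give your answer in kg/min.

Let F13 be the unknown flow. Total out = 2840 + F13.
water balance: 934.65 + 0.400·F13 = 0.352·(2840 + F13)
(0.400 − 0.352)·F13 = 0.352×2840 − 934.65 = 65.03
F13 = 65.03 / 0.048 = 1354.8 kg/min

1355 kg/min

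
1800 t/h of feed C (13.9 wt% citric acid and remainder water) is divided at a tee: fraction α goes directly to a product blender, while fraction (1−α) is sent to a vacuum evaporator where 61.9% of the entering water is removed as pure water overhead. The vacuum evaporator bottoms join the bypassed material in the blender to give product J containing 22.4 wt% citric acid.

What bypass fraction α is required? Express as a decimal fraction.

All 1800×0.139 = 250.2 t/h of citric acid reaches J, so J = 250.2/0.224 = 1117 t/h and vapour = 683.04 t/h.
The evaporator receives (1−α)·1800 of feed at 0.861 water and removes 0.619 of that water:
0.619×0.861×(1−α)×1800 = 683.04
(1−α) = 683.04/959.33 = 0.7120;  α = 0.2880.

0.288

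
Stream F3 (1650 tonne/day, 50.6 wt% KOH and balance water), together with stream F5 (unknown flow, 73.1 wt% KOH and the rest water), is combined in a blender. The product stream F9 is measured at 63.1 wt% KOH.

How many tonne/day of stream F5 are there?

Let F5 be the unknown flow. Total out = 1650 + F5.
KOH balance: 834.9 + 0.731·F5 = 0.631·(1650 + F5)
(0.731 − 0.631)·F5 = 0.631×1650 − 834.9 = 206.25
F5 = 206.25 / 0.100 = 2062.5 tonne/day

2063 tonne/day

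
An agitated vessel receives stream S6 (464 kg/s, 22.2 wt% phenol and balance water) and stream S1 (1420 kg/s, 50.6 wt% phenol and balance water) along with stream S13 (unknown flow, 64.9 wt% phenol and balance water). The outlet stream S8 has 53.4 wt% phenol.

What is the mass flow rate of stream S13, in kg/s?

Let S13 be the unknown flow. Total out = 1884 + S13.
phenol balance: 821.53 + 0.649·S13 = 0.534·(1884 + S13)
(0.649 − 0.534)·S13 = 0.534×1884 − 821.53 = 184.53
S13 = 184.53 / 0.115 = 1604.6 kg/s

1605 kg/s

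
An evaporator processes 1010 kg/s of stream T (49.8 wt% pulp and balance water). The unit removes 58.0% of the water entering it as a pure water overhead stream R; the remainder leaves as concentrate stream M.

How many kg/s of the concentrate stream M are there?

water entering = 1010×0.502 = 507.02 kg/s; overhead removed = 0.580×507.02 = 294.07 kg/s.
Concentrate = 1010 − 294.07 = 715.93 kg/s.

715.9 kg/s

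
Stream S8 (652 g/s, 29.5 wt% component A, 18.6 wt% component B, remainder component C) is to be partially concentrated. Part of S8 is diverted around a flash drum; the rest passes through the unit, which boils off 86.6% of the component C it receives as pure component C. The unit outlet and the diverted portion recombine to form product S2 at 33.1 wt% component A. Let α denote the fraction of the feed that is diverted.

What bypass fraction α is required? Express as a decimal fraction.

All 652×0.295 = 192.34 g/s of component A reaches S2, so S2 = 192.34/0.331 = 581.09 g/s and vapour = 70.912 g/s.
The evaporator receives (1−α)·652 of feed at 0.519 component C and removes 0.866 of that component C:
0.866×0.519×(1−α)×652 = 70.912
(1−α) = 70.912/293.04 = 0.2420;  α = 0.7580.

0.758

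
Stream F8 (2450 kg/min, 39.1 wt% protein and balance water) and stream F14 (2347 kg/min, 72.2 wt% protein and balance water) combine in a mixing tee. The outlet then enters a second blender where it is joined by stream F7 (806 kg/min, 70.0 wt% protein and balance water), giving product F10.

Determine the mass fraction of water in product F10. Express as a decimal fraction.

Overall, product flow = 5603 kg/min.
water in = 2450×0.609 + 2347×0.278 + 806×0.300 = 2386.3 kg/min.
water fraction in F10 = 0.4259.

0.4259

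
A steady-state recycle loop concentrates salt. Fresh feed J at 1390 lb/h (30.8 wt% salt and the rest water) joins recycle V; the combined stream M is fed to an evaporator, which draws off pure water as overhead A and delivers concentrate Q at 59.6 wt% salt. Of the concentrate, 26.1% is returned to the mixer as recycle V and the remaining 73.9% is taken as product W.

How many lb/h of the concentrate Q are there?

972 lb/h

Overall salt balance (none leaves overhead): salt in fresh feed = salt in product, i.e. 1390×0.308 = (1−0.261)·Q·0.596.
Q = 428.12/(0.596×0.739) = 972.02 lb/h.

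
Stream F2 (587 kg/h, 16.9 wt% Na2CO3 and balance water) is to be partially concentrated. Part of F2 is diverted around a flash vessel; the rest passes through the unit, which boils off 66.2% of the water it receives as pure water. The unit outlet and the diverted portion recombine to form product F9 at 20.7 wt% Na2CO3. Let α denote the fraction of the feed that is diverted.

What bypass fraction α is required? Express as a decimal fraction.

0.666

All 587×0.169 = 99.203 kg/h of Na2CO3 reaches F9, so F9 = 99.203/0.207 = 479.24 kg/h and vapour = 107.76 kg/h.
The evaporator receives (1−α)·587 of feed at 0.831 water and removes 0.662 of that water:
0.662×0.831×(1−α)×587 = 107.76
(1−α) = 107.76/322.92 = 0.3337;  α = 0.6663.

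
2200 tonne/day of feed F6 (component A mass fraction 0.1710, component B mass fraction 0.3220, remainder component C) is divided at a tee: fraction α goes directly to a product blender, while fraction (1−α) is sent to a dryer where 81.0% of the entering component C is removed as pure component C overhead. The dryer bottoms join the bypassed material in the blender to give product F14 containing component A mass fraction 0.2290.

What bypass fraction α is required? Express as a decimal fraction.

0.383

All 2200×0.171 = 376.2 tonne/day of component A reaches F14, so F14 = 376.2/0.229 = 1642.8 tonne/day and vapour = 557.21 tonne/day.
The evaporator receives (1−α)·2200 of feed at 0.507 component C and removes 0.810 of that component C:
0.810×0.507×(1−α)×2200 = 557.21
(1−α) = 557.21/903.47 = 0.6167;  α = 0.3833.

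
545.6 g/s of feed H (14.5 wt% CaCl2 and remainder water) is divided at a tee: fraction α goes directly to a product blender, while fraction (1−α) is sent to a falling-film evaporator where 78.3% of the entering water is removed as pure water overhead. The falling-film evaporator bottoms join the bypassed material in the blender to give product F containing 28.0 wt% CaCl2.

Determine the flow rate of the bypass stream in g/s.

All 545.6×0.145 = 79.112 g/s of CaCl2 reaches F, so F = 79.112/0.280 = 282.54 g/s and vapour = 263.06 g/s.
The evaporator receives (1−α)·545.6 of feed at 0.855 water and removes 0.783 of that water:
0.783×0.855×(1−α)×545.6 = 263.06
(1−α) = 263.06/365.26 = 0.7202;  α = 0.2798.
Bypass flow = 0.2798×545.6 = 152.66 g/s.

152.7 g/s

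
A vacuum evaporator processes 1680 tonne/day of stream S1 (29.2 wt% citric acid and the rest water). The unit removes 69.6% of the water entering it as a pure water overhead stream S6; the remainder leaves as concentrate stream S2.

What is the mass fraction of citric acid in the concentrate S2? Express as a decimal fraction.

0.576

citric acid is not removed: 1680×0.292 = 490.56 tonne/day of citric acid enters S2.
water entering = 1680×0.708 = 1189.4 tonne/day; overhead removed = 0.696×1189.4 = 827.85 tonne/day.
Concentrate = 1680 − 827.85 = 852.15 tonne/day.
Mass fraction = 490.56/852.15 = 0.576.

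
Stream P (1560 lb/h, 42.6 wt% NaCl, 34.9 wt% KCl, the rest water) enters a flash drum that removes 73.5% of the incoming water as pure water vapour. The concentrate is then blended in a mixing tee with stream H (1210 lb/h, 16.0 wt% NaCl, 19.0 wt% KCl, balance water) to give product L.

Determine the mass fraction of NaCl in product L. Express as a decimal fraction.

0.342

Vapour removed = 0.735×0.225×1560 = 257.99 lb/h; concentrate = 1302 lb/h.
NaCl reaching the mixer = 664.56 (from concentrate) + 1210×0.160 = 858.16 lb/h.
Product flow = 1302 + 1210 = 2512 lb/h; NaCl fraction = 0.342.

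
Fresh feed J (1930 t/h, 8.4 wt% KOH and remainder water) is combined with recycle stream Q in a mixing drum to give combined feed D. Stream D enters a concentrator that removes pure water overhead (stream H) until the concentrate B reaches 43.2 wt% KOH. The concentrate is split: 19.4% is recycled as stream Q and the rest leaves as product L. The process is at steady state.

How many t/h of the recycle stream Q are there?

Overall KOH balance (none leaves overhead): KOH in fresh feed = KOH in product, i.e. 1930×0.084 = (1−0.194)·B·0.432.
B = 162.12/(0.432×0.806) = 465.61 t/h.
Recycle Q = 0.194×465.61 = 90.327 t/h.

90.33 t/h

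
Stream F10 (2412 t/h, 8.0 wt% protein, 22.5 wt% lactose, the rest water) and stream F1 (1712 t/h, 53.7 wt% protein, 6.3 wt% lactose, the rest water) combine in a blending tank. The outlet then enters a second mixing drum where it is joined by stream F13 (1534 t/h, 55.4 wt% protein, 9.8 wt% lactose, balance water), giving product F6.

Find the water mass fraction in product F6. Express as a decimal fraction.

0.512

Overall, product flow = 5658 t/h.
water in = 2412×0.695 + 1712×0.400 + 1534×0.348 = 2895 t/h.
water fraction in F6 = 0.512.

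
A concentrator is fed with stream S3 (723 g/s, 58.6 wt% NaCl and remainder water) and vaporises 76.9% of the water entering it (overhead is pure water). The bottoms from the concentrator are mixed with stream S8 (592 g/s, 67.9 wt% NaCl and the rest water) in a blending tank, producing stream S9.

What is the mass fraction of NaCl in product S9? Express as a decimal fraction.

0.7611

Vapour removed = 0.769×0.414×723 = 230.18 g/s; concentrate = 492.82 g/s.
NaCl reaching the mixer = 423.68 (from concentrate) + 592×0.679 = 825.65 g/s.
Product flow = 492.82 + 592 = 1084.8 g/s; NaCl fraction = 0.7611.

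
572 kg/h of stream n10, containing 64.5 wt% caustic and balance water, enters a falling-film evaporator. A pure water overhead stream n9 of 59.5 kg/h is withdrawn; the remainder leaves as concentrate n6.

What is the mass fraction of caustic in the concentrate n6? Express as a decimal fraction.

caustic is not removed: 572×0.645 = 368.94 kg/h of caustic enters n6.
Concentrate = 572 − 59.5 = 512.5 kg/h.
Mass fraction = 368.94/512.5 = 0.720.

0.720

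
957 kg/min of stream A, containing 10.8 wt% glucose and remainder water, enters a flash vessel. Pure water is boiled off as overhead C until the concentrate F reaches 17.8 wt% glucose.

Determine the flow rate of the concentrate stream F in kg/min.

580.7 kg/min

glucose is conserved: 957×0.108 = 103.36 kg/min all reports to the concentrate.
Concentrate = 103.36/(target fraction) = 580.65 kg/min.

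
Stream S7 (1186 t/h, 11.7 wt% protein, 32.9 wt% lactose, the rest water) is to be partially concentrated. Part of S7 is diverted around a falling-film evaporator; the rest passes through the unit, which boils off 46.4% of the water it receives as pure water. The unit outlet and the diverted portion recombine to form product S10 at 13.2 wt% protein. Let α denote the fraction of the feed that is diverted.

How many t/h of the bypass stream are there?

All 1186×0.117 = 138.76 t/h of protein reaches S10, so S10 = 138.76/0.132 = 1051.2 t/h and vapour = 134.77 t/h.
The evaporator receives (1−α)·1186 of feed at 0.554 water and removes 0.464 of that water:
0.464×0.554×(1−α)×1186 = 134.77
(1−α) = 134.77/304.87 = 0.4421;  α = 0.5579.
Bypass flow = 0.5579×1186 = 661.71 t/h.

661.7 t/h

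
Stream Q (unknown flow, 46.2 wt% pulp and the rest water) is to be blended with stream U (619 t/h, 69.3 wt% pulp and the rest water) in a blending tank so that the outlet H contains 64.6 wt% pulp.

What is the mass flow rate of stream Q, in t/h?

Let Q be the unknown flow. Total out = 619 + Q.
pulp balance: 428.97 + 0.462·Q = 0.646·(619 + Q)
(0.462 − 0.646)·Q = 0.646×619 − 428.97 = -29.093
Q = -29.093 / -0.184 = 158.11 t/h

158.1 t/h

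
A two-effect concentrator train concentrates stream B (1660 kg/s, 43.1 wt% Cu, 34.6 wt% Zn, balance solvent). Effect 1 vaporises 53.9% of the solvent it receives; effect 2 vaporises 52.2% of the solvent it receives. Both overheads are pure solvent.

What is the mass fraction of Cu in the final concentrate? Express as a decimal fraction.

0.522

solvent in feed = 1660×0.223 = 370.18 kg/s.
After stage 1: solvent left = (1−0.539)×370.18 = 170.65; stream total = 1460.5 kg/s.
After stage 2: solvent left = (1−0.522)×170.65 = 81.572; final concentrate = 1371.4 kg/s.
Cu fraction = 715.46/1371.4 = 0.522.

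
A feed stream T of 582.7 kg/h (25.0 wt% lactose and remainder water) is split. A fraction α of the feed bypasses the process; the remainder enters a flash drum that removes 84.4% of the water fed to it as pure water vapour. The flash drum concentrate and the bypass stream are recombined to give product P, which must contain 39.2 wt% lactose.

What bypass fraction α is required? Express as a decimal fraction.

All 582.7×0.250 = 145.68 kg/h of lactose reaches P, so P = 145.68/0.392 = 371.62 kg/h and vapour = 211.08 kg/h.
The evaporator receives (1−α)·582.7 of feed at 0.750 water and removes 0.844 of that water:
0.844×0.750×(1−α)×582.7 = 211.08
(1−α) = 211.08/368.85 = 0.5723;  α = 0.4277.

0.428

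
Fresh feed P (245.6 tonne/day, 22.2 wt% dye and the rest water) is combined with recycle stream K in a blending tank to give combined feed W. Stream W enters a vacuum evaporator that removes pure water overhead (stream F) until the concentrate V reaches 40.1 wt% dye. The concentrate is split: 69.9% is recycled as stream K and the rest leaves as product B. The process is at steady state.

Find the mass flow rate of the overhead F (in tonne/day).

Overall dye balance (none leaves overhead): dye in fresh feed = dye in product, i.e. 245.6×0.222 = (1−0.699)·V·0.401.
V = 54.523/(0.401×0.301) = 451.72 tonne/day.
Recycle K = 0.699×451.72 = 315.75 tonne/day.
Combined feed W = 245.6 + 315.75 = 561.35 tonne/day.
Overhead F = W − V = 561.35 − 451.72 = 109.63 tonne/day.

109.6 tonne/day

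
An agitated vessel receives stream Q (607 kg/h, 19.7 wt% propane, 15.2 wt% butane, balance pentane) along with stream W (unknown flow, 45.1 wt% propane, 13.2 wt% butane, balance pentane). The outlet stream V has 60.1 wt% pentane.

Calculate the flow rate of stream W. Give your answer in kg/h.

164.9 kg/h

Let W be the unknown flow. Total out = 607 + W.
pentane balance: 395.16 + 0.417·W = 0.601·(607 + W)
(0.417 − 0.601)·W = 0.601×607 − 395.16 = -30.35
W = -30.35 / -0.184 = 164.95 kg/h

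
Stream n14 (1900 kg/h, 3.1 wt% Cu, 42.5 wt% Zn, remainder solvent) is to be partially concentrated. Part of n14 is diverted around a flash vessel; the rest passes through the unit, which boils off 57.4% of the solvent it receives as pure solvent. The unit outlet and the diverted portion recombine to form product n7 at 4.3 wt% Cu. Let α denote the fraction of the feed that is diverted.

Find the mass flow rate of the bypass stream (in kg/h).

201.9 kg/h

All 1900×0.031 = 58.9 kg/h of Cu reaches n7, so n7 = 58.9/0.043 = 1369.8 kg/h and vapour = 530.23 kg/h.
The evaporator receives (1−α)·1900 of feed at 0.544 solvent and removes 0.574 of that solvent:
0.574×0.544×(1−α)×1900 = 530.23
(1−α) = 530.23/593.29 = 0.8937;  α = 0.1063.
Bypass flow = 0.1063×1900 = 201.93 kg/h.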